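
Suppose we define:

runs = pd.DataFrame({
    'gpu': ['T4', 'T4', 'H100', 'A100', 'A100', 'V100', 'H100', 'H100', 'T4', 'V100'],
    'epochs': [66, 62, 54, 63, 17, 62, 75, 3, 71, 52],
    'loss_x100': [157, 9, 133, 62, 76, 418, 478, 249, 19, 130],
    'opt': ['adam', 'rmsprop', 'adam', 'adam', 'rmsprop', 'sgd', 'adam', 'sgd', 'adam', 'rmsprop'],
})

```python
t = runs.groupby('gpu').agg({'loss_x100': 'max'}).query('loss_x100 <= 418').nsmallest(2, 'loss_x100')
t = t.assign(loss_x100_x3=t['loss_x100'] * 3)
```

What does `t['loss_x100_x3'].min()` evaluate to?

228

group by gpu, max of loss_x100:
      loss_x100
gpu            
A100         76
H100        478
T4          157
V100        418
filter rows where loss_x100 <= 418:
      loss_x100
gpu            
A100         76
T4          157
V100        418
take 2 rows with smallest loss_x100:
      loss_x100
gpu            
A100         76
T4          157
add column loss_x100_x3 = t['loss_x100'] * 3:
      loss_x100  loss_x100_x3
gpu                          
A100         76           228
T4          157           471
Reading off the min of column 'loss_x100_x3', we get 228.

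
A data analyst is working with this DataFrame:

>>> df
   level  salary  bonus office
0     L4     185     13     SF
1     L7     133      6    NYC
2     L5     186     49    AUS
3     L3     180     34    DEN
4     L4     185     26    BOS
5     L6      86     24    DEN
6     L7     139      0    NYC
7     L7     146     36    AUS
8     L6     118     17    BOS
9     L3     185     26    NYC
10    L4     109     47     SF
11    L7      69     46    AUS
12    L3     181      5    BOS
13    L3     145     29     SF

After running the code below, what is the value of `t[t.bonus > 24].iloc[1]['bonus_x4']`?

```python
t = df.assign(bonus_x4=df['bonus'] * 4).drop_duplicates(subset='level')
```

136

add column bonus_x4 = df['bonus'] * 4:
   level  salary  bonus office  bonus_x4
0     L4     185     13     SF        52
1     L7     133      6    NYC        24
2     L5     186     49    AUS       196
3     L3     180     34    DEN       136
4     L4     185     26    BOS       104
5     L6      86     24    DEN        96
6     L7     139      0    NYC         0
7     L7     146     36    AUS       144
8     L6     118     17    BOS        68
9     L3     185     26    NYC       104
10    L4     109     47     SF       188
11    L7      69     46    AUS       184
12    L3     181      5    BOS        20
13    L3     145     29     SF       116
drop duplicate level (keep=first):
  level  salary  bonus office  bonus_x4
0    L4     185     13     SF        52
1    L7     133      6    NYC        24
2    L5     186     49    AUS       196
3    L3     180     34    DEN       136
5    L6      86     24    DEN        96
filter rows where bonus > 24:
  level  salary  bonus office  bonus_x4
2    L5     186     49    AUS       196
3    L3     180     34    DEN       136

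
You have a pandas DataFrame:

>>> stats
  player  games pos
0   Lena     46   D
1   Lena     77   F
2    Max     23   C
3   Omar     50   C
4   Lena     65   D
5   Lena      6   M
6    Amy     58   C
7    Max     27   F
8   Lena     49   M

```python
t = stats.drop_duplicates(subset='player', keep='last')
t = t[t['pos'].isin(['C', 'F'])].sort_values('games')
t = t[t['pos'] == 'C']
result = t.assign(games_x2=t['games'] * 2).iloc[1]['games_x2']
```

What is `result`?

drop duplicate player (keep=last):
  player  games pos
3   Omar     50   C
6    Amy     58   C
7    Max     27   F
8   Lena     49   M
filter rows where pos in ['C', 'F']:
  player  games pos
3   Omar     50   C
6    Amy     58   C
7    Max     27   F
sort by games:
  player  games pos
7    Max     27   F
3   Omar     50   C
6    Amy     58   C
filter rows where pos == 'C':
  player  games pos
3   Omar     50   C
6    Amy     58   C
add column games_x2 = t['games'] * 2:
  player  games pos  games_x2
3   Omar     50   C       100
6    Amy     58   C       116
Reading off the value at position 1, column 'games_x2', we get 116.

116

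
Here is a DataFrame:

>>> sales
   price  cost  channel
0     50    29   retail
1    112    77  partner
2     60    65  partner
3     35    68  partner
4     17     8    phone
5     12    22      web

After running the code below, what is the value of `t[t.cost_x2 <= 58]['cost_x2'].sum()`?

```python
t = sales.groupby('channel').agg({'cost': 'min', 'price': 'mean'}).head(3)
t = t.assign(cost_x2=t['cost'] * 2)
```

74

group by channel: min(cost), mean(price):
         cost  price
channel             
partner    65   69.0
phone       8   17.0
retail     29   50.0
web        22   12.0
take first 3 rows:
         cost  price
channel             
partner    65   69.0
phone       8   17.0
retail     29   50.0
add column cost_x2 = t['cost'] * 2:
         cost  price  cost_x2
channel                      
partner    65   69.0      130
phone       8   17.0       16
retail     29   50.0       58
filter rows where cost_x2 <= 58:
         cost  price  cost_x2
channel                      
phone       8   17.0       16
retail     29   50.0       58
So sum() = 74.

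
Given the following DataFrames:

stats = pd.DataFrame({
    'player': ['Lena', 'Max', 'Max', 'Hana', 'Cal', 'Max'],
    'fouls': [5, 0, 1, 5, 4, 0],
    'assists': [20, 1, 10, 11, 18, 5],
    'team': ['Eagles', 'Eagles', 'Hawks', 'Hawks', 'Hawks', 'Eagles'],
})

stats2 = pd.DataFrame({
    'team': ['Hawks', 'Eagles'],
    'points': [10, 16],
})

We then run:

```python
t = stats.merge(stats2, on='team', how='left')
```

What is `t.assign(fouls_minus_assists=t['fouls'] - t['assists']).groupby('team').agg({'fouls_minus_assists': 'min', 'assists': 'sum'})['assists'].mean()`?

merge on 'team' (how='left') → 6 rows:
  player  fouls  assists    team  points
0   Lena      5       20  Eagles      16
1    Max      0        1  Eagles      16
2    Max      1       10   Hawks      10
3   Hana      5       11   Hawks      10
4    Cal      4       18   Hawks      10
5    Max      0        5  Eagles      16
add column fouls_minus_assists = t['fouls'] - t['assists']:
  player  fouls  assists    team  points  fouls_minus_assists
0   Lena      5       20  Eagles      16                  -15
1    Max      0        1  Eagles      16                   -1
2    Max      1       10   Hawks      10                   -9
3   Hana      5       11   Hawks      10                   -6
4    Cal      4       18   Hawks      10                  -14
5    Max      0        5  Eagles      16                   -5
group by team: min(fouls_minus_assists), sum(assists):
        fouls_minus_assists  assists
team                                
Eagles                  -15       26
Hawks                   -14       39
Hence 32.5.

32.5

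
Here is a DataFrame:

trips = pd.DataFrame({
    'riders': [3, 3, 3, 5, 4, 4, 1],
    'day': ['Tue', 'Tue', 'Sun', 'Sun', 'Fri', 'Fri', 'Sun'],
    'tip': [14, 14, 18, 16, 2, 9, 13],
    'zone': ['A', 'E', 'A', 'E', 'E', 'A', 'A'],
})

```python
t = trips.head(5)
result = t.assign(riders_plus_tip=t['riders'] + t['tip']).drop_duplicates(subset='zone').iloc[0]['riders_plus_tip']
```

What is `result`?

take first 5 rows:
   riders  day  tip zone
0       3  Tue   14    A
1       3  Tue   14    E
2       3  Sun   18    A
3       5  Sun   16    E
4       4  Fri    2    E
add column riders_plus_tip = t['riders'] + t['tip']:
   riders  day  tip zone  riders_plus_tip
0       3  Tue   14    A               17
1       3  Tue   14    E               17
2       3  Sun   18    A               21
3       5  Sun   16    E               21
4       4  Fri    2    E                6
drop duplicate zone (keep=first):
   riders  day  tip zone  riders_plus_tip
0       3  Tue   14    A               17
1       3  Tue   14    E               17

17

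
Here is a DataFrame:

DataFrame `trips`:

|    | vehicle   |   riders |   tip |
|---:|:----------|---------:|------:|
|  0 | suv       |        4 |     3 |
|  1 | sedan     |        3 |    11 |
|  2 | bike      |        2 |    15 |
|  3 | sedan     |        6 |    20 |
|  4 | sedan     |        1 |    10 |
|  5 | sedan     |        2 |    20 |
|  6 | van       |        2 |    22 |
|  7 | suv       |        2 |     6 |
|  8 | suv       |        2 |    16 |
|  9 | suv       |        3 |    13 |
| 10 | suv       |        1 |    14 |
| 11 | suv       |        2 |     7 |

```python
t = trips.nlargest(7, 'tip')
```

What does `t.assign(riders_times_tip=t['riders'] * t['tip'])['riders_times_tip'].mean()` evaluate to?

take 7 rows with largest tip:
   vehicle  riders  tip
6      van       2   22
3    sedan       6   20
5    sedan       2   20
8      suv       2   16
2     bike       2   15
10     suv       1   14
9      suv       3   13
add column riders_times_tip = t['riders'] * t['tip']:
   vehicle  riders  tip  riders_times_tip
6      van       2   22                44
3    sedan       6   20               120
5    sedan       2   20                40
8      suv       2   16                32
2     bike       2   15                30
10     suv       1   14                14
9      suv       3   13                39
Taking the mean of column 'riders_times_tip' gives 45.5714285714.

45.5714285714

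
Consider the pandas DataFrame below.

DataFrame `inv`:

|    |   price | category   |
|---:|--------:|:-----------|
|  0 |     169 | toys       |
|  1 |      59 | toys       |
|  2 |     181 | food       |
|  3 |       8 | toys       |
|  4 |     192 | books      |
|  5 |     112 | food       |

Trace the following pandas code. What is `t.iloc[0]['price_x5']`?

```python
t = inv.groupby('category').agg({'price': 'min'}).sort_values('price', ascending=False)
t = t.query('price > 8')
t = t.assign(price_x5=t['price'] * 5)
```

group by category, min of price:
          price
category       
books       192
food        112
toys          8
sort by price descending:
          price
category       
books       192
food        112
toys          8
filter rows where price > 8:
          price
category       
books       192
food        112
add column price_x5 = t['price'] * 5:
          price  price_x5
category                 
books       192       960
food        112       560

960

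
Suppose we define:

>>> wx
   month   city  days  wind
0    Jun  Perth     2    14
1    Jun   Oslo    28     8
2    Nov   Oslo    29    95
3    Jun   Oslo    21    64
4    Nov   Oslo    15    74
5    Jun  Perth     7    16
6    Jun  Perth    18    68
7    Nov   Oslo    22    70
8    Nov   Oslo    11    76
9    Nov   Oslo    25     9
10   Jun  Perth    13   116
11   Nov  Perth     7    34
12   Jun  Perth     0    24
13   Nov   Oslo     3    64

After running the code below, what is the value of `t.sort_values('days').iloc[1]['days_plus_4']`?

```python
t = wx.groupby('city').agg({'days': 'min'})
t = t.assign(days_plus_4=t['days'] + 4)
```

7

group by city, min of days:
       days
city       
Oslo      3
Perth     0
add column days_plus_4 = t['days'] + 4:
       days  days_plus_4
city                    
Oslo      3            7
Perth     0            4
sort by days:
       days  days_plus_4
city                    
Perth     0            4
Oslo      3            7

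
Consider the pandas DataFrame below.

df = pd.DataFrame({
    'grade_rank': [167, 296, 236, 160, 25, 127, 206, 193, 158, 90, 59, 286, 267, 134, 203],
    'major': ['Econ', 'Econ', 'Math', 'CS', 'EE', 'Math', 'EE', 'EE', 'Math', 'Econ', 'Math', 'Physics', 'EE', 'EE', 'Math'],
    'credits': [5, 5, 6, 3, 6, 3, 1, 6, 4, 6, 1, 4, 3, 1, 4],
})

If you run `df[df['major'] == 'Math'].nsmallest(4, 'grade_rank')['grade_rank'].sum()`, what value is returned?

547

filter rows where major == 'Math':
    grade_rank major  credits
2          236  Math        6
5          127  Math        3
8          158  Math        4
10          59  Math        1
14         203  Math        4
take 4 rows with smallest grade_rank:
    grade_rank major  credits
10          59  Math        1
5          127  Math        3
8          158  Math        4
14         203  Math        4
sum of column 'grade_rank' → 547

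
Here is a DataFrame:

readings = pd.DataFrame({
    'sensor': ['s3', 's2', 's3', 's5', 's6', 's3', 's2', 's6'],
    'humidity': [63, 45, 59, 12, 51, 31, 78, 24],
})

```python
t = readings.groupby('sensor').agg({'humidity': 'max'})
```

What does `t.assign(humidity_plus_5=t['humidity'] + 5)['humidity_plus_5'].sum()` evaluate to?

224

group by sensor, max of humidity:
        humidity
sensor          
s2            78
s3            63
s5            12
s6            51
add column humidity_plus_5 = t['humidity'] + 5:
        humidity  humidity_plus_5
sensor                           
s2            78               83
s3            63               68
s5            12               17
s6            51               56
The sum of column 'humidity_plus_5' is 224.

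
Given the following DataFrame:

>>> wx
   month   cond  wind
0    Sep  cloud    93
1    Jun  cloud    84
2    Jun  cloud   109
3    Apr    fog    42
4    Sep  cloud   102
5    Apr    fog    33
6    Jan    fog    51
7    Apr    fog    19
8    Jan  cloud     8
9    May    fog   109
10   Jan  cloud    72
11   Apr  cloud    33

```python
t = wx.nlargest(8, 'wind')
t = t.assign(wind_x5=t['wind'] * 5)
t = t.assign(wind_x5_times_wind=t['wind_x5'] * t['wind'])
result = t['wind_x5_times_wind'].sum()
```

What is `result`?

297100

take 8 rows with largest wind:
   month   cond  wind
2    Jun  cloud   109
9    May    fog   109
4    Sep  cloud   102
0    Sep  cloud    93
1    Jun  cloud    84
10   Jan  cloud    72
6    Jan    fog    51
3    Apr    fog    42
add column wind_x5 = t['wind'] * 5:
   month   cond  wind  wind_x5
2    Jun  cloud   109      545
9    May    fog   109      545
4    Sep  cloud   102      510
0    Sep  cloud    93      465
1    Jun  cloud    84      420
10   Jan  cloud    72      360
6    Jan    fog    51      255
3    Apr    fog    42      210
add column wind_x5_times_wind = t['wind_x5'] * t['wind']:
   month   cond  wind  wind_x5  wind_x5_times_wind
2    Jun  cloud   109      545               59405
9    May    fog   109      545               59405
4    Sep  cloud   102      510               52020
0    Sep  cloud    93      465               43245
1    Jun  cloud    84      420               35280
10   Jan  cloud    72      360               25920
6    Jan    fog    51      255               13005
3    Apr    fog    42      210                8820
Reading off the sum of column 'wind_x5_times_wind', we get 297100.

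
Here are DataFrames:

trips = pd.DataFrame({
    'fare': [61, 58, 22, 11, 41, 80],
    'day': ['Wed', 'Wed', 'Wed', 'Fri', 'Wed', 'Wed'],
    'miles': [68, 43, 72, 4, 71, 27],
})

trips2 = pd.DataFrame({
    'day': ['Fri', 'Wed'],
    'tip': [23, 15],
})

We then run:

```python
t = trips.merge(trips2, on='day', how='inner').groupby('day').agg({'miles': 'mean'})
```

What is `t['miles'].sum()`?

60.2

merge on 'day' (how='inner') → 6 rows:
   fare  day  miles  tip
0    61  Wed     68   15
1    58  Wed     43   15
2    22  Wed     72   15
3    11  Fri      4   23
4    41  Wed     71   15
5    80  Wed     27   15
group by day, mean of miles:
     miles
day       
Fri    4.0
Wed   56.2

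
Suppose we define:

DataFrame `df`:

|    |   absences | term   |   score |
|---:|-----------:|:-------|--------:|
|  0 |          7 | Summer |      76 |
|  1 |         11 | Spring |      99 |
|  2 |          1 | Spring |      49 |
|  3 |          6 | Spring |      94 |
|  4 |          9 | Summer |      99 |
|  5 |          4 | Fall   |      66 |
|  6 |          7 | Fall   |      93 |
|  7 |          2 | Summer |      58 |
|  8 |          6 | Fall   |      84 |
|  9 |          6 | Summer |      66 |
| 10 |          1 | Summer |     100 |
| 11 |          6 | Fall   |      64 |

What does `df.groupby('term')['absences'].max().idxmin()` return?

Fall

group by term, max of absences:
term
Fall       7
Spring    11
Summer     9
Name: absences, dtype: int64
Taking the label with the smallest value gives Fall.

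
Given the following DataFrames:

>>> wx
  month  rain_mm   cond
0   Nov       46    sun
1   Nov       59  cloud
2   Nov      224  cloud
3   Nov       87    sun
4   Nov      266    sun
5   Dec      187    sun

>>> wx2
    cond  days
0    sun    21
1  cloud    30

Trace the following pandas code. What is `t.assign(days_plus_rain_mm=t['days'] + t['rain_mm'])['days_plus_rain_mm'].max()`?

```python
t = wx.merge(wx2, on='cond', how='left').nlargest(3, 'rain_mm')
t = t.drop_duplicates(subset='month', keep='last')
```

254

merge on 'cond' (how='left') → 6 rows:
  month  rain_mm   cond  days
0   Nov       46    sun    21
1   Nov       59  cloud    30
2   Nov      224  cloud    30
3   Nov       87    sun    21
4   Nov      266    sun    21
5   Dec      187    sun    21
take 3 rows with largest rain_mm:
  month  rain_mm   cond  days
4   Nov      266    sun    21
2   Nov      224  cloud    30
5   Dec      187    sun    21
drop duplicate month (keep=last):
  month  rain_mm   cond  days
2   Nov      224  cloud    30
5   Dec      187    sun    21
add column days_plus_rain_mm = t['days'] + t['rain_mm']:
  month  rain_mm   cond  days  days_plus_rain_mm
2   Nov      224  cloud    30                254
5   Dec      187    sun    21                208
Finally, max of column 'days_plus_rain_mm' = 254.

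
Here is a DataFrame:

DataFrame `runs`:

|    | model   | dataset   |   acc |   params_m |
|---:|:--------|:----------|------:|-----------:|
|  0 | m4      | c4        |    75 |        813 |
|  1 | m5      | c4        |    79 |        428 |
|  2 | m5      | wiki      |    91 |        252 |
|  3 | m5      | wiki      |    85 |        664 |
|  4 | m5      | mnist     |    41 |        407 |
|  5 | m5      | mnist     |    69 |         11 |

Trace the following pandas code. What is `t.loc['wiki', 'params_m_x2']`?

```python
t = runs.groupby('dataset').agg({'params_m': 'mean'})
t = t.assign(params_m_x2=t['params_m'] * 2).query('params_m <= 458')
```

916.0

group by dataset, mean of params_m:
         params_m
dataset          
c4          620.5
mnist       209.0
wiki        458.0
add column params_m_x2 = t['params_m'] * 2:
         params_m  params_m_x2
dataset                       
c4          620.5       1241.0
mnist       209.0        418.0
wiki        458.0        916.0
filter rows where params_m <= 458:
         params_m  params_m_x2
dataset                       
mnist       209.0        418.0
wiki        458.0        916.0
value at row 'wiki', column 'params_m_x2' → 916.0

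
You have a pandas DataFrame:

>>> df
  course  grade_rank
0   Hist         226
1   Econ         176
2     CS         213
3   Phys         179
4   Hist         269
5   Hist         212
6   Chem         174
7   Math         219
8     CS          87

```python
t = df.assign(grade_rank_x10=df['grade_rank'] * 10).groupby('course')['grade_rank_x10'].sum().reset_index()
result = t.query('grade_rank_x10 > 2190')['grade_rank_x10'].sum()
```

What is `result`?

10070

add column grade_rank_x10 = df['grade_rank'] * 10:
  course  grade_rank  grade_rank_x10
0   Hist         226            2260
1   Econ         176            1760
2     CS         213            2130
3   Phys         179            1790
4   Hist         269            2690
5   Hist         212            2120
6   Chem         174            1740
7   Math         219            2190
8     CS          87             870
group by course, sum of grade_rank_x10:
course
CS      3000
Chem    1740
Econ    1760
Hist    7070
Math    2190
Phys    1790
Name: grade_rank_x10, dtype: int64
reset_index():
  course  grade_rank_x10
0     CS            3000
1   Chem            1740
2   Econ            1760
3   Hist            7070
4   Math            2190
5   Phys            1790
filter rows where grade_rank_x10 > 2190:
  course  grade_rank_x10
0     CS            3000
3   Hist            7070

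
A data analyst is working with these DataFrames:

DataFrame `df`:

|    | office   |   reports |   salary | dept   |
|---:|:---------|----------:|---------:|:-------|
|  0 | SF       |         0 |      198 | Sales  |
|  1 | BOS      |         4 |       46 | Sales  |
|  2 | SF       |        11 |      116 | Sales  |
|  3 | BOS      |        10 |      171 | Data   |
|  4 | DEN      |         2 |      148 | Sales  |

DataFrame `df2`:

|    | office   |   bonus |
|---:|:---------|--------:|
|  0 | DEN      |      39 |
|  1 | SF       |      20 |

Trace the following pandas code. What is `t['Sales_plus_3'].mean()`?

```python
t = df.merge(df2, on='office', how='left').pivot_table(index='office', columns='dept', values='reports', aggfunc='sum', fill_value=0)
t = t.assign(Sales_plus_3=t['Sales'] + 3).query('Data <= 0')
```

9.5

merge on 'office' (how='left') → 5 rows:
  office  reports  salary   dept  bonus
0     SF        0     198  Sales   20.0
1    BOS        4      46  Sales    NaN
2     SF       11     116  Sales   20.0
3    BOS       10     171   Data    NaN
4    DEN        2     148  Sales   39.0
pivot: rows=office, cols=dept, sum(reports):
dept    Data  Sales
office             
BOS       10      4
DEN        0      2
SF         0     11
add column Sales_plus_3 = t['Sales'] + 3:
dept    Data  Sales  Sales_plus_3
office                           
BOS       10      4             7
DEN        0      2             5
SF         0     11            14
filter rows where Data <= 0:
dept    Data  Sales  Sales_plus_3
office                           
DEN        0      2             5
SF         0     11            14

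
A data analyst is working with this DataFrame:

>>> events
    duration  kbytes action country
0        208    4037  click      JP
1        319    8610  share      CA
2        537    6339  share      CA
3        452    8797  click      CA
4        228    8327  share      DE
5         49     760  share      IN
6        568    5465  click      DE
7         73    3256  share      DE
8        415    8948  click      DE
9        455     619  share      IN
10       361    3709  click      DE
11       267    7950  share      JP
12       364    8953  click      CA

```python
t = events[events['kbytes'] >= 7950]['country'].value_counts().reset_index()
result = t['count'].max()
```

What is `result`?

3

filter rows where kbytes >= 7950:
    duration  kbytes action country
1        319    8610  share      CA
3        452    8797  click      CA
4        228    8327  share      DE
8        415    8948  click      DE
11       267    7950  share      JP
12       364    8953  click      CA
value_counts of country:
country
CA    3
DE    2
JP    1
Name: count, dtype: int64
reset_index():
  country  count
0      CA      3
1      DE      2
2      JP      1
The max of column 'count' is 3.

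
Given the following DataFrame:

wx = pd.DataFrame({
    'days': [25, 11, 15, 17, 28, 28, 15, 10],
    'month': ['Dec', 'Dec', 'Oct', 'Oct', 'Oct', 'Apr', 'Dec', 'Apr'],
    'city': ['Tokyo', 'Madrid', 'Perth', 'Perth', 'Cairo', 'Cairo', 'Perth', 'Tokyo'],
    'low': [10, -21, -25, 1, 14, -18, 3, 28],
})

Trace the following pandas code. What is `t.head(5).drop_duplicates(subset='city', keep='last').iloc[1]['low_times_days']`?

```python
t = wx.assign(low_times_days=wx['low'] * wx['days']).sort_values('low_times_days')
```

-231

add column low_times_days = wx['low'] * wx['days']:
   days month    city  low  low_times_days
0    25   Dec   Tokyo   10             250
1    11   Dec  Madrid  -21            -231
2    15   Oct   Perth  -25            -375
3    17   Oct   Perth    1              17
4    28   Oct   Cairo   14             392
5    28   Apr   Cairo  -18            -504
6    15   Dec   Perth    3              45
7    10   Apr   Tokyo   28             280
sort by low_times_days:
   days month    city  low  low_times_days
5    28   Apr   Cairo  -18            -504
2    15   Oct   Perth  -25            -375
1    11   Dec  Madrid  -21            -231
3    17   Oct   Perth    1              17
6    15   Dec   Perth    3              45
0    25   Dec   Tokyo   10             250
7    10   Apr   Tokyo   28             280
4    28   Oct   Cairo   14             392
take first 5 rows:
   days month    city  low  low_times_days
5    28   Apr   Cairo  -18            -504
2    15   Oct   Perth  -25            -375
1    11   Dec  Madrid  -21            -231
3    17   Oct   Perth    1              17
6    15   Dec   Perth    3              45
drop duplicate city (keep=last):
   days month    city  low  low_times_days
5    28   Apr   Cairo  -18            -504
1    11   Dec  Madrid  -21            -231
6    15   Dec   Perth    3              45
Finally, value at position 1, column 'low_times_days' = -231.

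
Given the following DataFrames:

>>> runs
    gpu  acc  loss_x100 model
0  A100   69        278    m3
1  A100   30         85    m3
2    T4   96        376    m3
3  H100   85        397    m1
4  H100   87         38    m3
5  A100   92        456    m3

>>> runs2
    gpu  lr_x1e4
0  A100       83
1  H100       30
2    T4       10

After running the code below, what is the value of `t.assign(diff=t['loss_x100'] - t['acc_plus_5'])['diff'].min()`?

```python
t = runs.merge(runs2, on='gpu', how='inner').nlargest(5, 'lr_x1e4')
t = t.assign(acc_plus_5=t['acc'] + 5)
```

merge on 'gpu' (how='inner') → 6 rows:
    gpu  acc  loss_x100 model  lr_x1e4
0  A100   69        278    m3       83
1  A100   30         85    m3       83
2    T4   96        376    m3       10
3  H100   85        397    m1       30
4  H100   87         38    m3       30
5  A100   92        456    m3       83
take 5 rows with largest lr_x1e4:
    gpu  acc  loss_x100 model  lr_x1e4
0  A100   69        278    m3       83
1  A100   30         85    m3       83
5  A100   92        456    m3       83
3  H100   85        397    m1       30
4  H100   87         38    m3       30
add column acc_plus_5 = t['acc'] + 5:
    gpu  acc  loss_x100 model  lr_x1e4  acc_plus_5
0  A100   69        278    m3       83          74
1  A100   30         85    m3       83          35
5  A100   92        456    m3       83          97
3  H100   85        397    m1       30          90
4  H100   87         38    m3       30          92
add column diff = t['loss_x100'] - t['acc_plus_5']:
    gpu  acc  loss_x100 model  lr_x1e4  acc_plus_5  diff
0  A100   69        278    m3       83          74   204
1  A100   30         85    m3       83          35    50
5  A100   92        456    m3       83          97   359
3  H100   85        397    m1       30          90   307
4  H100   87         38    m3       30          92   -54

-54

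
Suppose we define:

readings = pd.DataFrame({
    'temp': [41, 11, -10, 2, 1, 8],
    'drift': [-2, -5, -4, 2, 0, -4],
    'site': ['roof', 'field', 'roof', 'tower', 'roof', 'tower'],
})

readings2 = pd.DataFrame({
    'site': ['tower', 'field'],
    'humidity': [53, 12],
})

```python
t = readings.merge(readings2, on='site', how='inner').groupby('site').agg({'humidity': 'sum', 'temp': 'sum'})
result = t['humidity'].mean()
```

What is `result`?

59.0

merge on 'site' (how='inner') → 3 rows:
   temp  drift   site  humidity
0    11     -5  field        12
1     2      2  tower        53
2     8     -4  tower        53
group by site: sum(humidity), sum(temp):
       humidity  temp
site                 
field        12    11
tower       106    10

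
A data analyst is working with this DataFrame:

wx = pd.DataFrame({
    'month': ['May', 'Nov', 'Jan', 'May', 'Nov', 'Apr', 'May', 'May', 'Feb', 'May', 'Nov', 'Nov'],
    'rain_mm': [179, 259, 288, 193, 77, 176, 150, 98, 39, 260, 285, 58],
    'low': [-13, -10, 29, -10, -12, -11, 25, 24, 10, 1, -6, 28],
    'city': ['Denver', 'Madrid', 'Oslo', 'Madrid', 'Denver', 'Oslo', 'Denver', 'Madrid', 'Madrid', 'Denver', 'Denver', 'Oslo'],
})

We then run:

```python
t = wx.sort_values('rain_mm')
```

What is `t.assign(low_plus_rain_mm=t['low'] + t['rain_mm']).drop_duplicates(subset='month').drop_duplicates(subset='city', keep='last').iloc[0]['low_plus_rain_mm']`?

122

sort by rain_mm:
   month  rain_mm  low    city
8    Feb       39   10  Madrid
11   Nov       58   28    Oslo
4    Nov       77  -12  Denver
7    May       98   24  Madrid
6    May      150   25  Denver
5    Apr      176  -11    Oslo
0    May      179  -13  Denver
3    May      193  -10  Madrid
1    Nov      259  -10  Madrid
9    May      260    1  Denver
10   Nov      285   -6  Denver
2    Jan      288   29    Oslo
add column low_plus_rain_mm = t['low'] + t['rain_mm']:
   month  rain_mm  low    city  low_plus_rain_mm
8    Feb       39   10  Madrid                49
11   Nov       58   28    Oslo                86
4    Nov       77  -12  Denver                65
7    May       98   24  Madrid               122
6    May      150   25  Denver               175
5    Apr      176  -11    Oslo               165
0    May      179  -13  Denver               166
3    May      193  -10  Madrid               183
1    Nov      259  -10  Madrid               249
9    May      260    1  Denver               261
10   Nov      285   -6  Denver               279
2    Jan      288   29    Oslo               317
drop duplicate month (keep=first):
   month  rain_mm  low    city  low_plus_rain_mm
8    Feb       39   10  Madrid                49
11   Nov       58   28    Oslo                86
7    May       98   24  Madrid               122
5    Apr      176  -11    Oslo               165
2    Jan      288   29    Oslo               317
drop duplicate city (keep=last):
  month  rain_mm  low    city  low_plus_rain_mm
7   May       98   24  Madrid               122
2   Jan      288   29    Oslo               317
The value at position 0, column 'low_plus_rain_mm' is 122.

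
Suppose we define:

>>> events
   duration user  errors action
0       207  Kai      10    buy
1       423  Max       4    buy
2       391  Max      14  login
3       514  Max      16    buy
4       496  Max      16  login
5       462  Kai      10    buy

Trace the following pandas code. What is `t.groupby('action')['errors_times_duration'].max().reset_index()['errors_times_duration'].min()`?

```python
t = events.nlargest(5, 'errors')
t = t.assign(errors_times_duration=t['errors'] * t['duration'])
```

7936

take 5 rows with largest errors:
   duration user  errors action
3       514  Max      16    buy
4       496  Max      16  login
2       391  Max      14  login
0       207  Kai      10    buy
5       462  Kai      10    buy
add column errors_times_duration = t['errors'] * t['duration']:
   duration user  errors action  errors_times_duration
3       514  Max      16    buy                   8224
4       496  Max      16  login                   7936
2       391  Max      14  login                   5474
0       207  Kai      10    buy                   2070
5       462  Kai      10    buy                   4620
group by action, max of errors_times_duration:
action
buy      8224
login    7936
Name: errors_times_duration, dtype: int64
reset_index():
  action  errors_times_duration
0    buy                   8224
1  login                   7936
Hence 7936.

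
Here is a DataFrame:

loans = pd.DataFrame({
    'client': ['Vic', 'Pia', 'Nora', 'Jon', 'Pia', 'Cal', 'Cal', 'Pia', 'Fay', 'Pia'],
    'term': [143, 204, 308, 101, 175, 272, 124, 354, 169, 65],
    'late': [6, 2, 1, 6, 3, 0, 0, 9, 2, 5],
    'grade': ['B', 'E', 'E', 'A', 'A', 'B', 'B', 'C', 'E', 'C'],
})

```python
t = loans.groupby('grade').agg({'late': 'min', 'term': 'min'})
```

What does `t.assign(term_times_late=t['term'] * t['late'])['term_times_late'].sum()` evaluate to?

797

group by grade: min(late), min(term):
       late  term
grade            
A         3   101
B         0   124
C         5    65
E         1   169
add column term_times_late = t['term'] * t['late']:
       late  term  term_times_late
grade                             
A         3   101              303
B         0   124                0
C         5    65              325
E         1   169              169
Taking the sum of column 'term_times_late' gives 797.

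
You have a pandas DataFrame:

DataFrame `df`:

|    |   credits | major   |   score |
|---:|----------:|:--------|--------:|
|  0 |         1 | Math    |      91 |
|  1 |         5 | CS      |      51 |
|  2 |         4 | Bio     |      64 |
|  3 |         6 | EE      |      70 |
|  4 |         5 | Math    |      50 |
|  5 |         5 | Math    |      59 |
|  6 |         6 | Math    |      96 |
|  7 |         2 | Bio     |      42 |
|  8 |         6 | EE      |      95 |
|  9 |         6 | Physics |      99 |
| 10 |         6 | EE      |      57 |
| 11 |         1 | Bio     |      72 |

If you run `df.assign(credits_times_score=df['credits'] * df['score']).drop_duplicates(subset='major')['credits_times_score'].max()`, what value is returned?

add column credits_times_score = df['credits'] * df['score']:
    credits    major  score  credits_times_score
0         1     Math     91                   91
1         5       CS     51                  255
2         4      Bio     64                  256
3         6       EE     70                  420
4         5     Math     50                  250
5         5     Math     59                  295
6         6     Math     96                  576
7         2      Bio     42                   84
8         6       EE     95                  570
9         6  Physics     99                  594
10        6       EE     57                  342
11        1      Bio     72                   72
drop duplicate major (keep=first):
   credits    major  score  credits_times_score
0        1     Math     91                   91
1        5       CS     51                  255
2        4      Bio     64                  256
3        6       EE     70                  420
9        6  Physics     99                  594

594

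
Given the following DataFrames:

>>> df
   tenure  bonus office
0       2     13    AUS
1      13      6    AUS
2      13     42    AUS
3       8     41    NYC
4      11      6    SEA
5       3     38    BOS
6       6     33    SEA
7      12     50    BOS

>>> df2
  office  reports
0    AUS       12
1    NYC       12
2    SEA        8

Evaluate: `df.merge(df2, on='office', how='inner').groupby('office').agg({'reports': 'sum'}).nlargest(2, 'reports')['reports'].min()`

16

merge on 'office' (how='inner') → 6 rows:
   tenure  bonus office  reports
0       2     13    AUS       12
1      13      6    AUS       12
2      13     42    AUS       12
3       8     41    NYC       12
4      11      6    SEA        8
5       6     33    SEA        8
group by office, sum of reports:
        reports
office         
AUS          36
NYC          12
SEA          16
take 2 rows with largest reports:
        reports
office         
AUS          36
SEA          16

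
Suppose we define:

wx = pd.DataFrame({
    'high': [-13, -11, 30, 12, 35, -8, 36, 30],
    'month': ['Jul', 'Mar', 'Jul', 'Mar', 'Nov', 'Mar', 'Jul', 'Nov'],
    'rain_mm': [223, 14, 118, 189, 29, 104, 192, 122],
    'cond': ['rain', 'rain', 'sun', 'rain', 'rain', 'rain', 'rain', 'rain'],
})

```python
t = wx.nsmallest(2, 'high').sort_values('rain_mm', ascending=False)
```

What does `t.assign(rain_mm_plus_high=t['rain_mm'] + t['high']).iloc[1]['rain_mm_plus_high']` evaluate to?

3

take 2 rows with smallest high:
   high month  rain_mm  cond
0   -13   Jul      223  rain
1   -11   Mar       14  rain
sort by rain_mm descending:
   high month  rain_mm  cond
0   -13   Jul      223  rain
1   -11   Mar       14  rain
add column rain_mm_plus_high = t['rain_mm'] + t['high']:
   high month  rain_mm  cond  rain_mm_plus_high
0   -13   Jul      223  rain                210
1   -11   Mar       14  rain                  3
The value at position 1, column 'rain_mm_plus_high' is 3.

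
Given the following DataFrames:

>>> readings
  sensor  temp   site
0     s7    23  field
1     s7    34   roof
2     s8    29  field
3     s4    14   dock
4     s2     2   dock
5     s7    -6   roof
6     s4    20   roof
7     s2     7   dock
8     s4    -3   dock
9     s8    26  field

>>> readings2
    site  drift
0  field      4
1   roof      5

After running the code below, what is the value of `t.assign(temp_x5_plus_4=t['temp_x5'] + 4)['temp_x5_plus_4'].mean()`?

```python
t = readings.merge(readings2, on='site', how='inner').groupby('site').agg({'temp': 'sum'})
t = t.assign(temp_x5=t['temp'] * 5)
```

merge on 'site' (how='inner') → 6 rows:
  sensor  temp   site  drift
0     s7    23  field      4
1     s7    34   roof      5
2     s8    29  field      4
3     s7    -6   roof      5
4     s4    20   roof      5
5     s8    26  field      4
group by site, sum of temp:
       temp
site       
field    78
roof     48
add column temp_x5 = t['temp'] * 5:
       temp  temp_x5
site                
field    78      390
roof     48      240
add column temp_x5_plus_4 = t['temp_x5'] + 4:
       temp  temp_x5  temp_x5_plus_4
site                                
field    78      390             394
roof     48      240             244
So mean() = 319.0.

319.0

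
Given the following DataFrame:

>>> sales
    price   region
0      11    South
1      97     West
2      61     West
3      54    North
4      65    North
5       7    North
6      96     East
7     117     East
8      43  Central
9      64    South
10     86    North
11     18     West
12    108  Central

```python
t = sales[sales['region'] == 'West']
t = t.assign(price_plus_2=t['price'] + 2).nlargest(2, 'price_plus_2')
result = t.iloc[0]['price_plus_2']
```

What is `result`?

99

filter rows where region == 'West':
    price region
1      97   West
2      61   West
11     18   West
add column price_plus_2 = t['price'] + 2:
    price region  price_plus_2
1      97   West            99
2      61   West            63
11     18   West            20
take 2 rows with largest price_plus_2:
   price region  price_plus_2
1     97   West            99
2     61   West            63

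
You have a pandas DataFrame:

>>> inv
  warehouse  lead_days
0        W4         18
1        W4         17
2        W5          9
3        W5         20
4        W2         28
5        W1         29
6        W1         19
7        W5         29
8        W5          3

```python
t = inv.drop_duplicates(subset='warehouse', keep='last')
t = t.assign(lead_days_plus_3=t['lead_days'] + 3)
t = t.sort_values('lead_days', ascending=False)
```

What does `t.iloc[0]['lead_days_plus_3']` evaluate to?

drop duplicate warehouse (keep=last):
  warehouse  lead_days
1        W4         17
4        W2         28
6        W1         19
8        W5          3
add column lead_days_plus_3 = t['lead_days'] + 3:
  warehouse  lead_days  lead_days_plus_3
1        W4         17                20
4        W2         28                31
6        W1         19                22
8        W5          3                 6
sort by lead_days descending:
  warehouse  lead_days  lead_days_plus_3
4        W2         28                31
6        W1         19                22
1        W4         17                20
8        W5          3                 6
So iloc[0]['lead_days_plus_3'] = 31.

31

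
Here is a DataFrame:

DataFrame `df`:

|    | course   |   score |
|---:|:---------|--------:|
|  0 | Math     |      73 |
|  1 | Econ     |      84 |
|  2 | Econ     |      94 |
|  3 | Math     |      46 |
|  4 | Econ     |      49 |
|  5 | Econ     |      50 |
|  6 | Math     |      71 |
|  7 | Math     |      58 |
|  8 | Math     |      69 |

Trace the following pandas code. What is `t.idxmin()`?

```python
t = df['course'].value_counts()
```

Econ

value_counts of course:
course
Math    5
Econ    4
Name: count, dtype: int64
Taking the label with the smallest value gives Econ.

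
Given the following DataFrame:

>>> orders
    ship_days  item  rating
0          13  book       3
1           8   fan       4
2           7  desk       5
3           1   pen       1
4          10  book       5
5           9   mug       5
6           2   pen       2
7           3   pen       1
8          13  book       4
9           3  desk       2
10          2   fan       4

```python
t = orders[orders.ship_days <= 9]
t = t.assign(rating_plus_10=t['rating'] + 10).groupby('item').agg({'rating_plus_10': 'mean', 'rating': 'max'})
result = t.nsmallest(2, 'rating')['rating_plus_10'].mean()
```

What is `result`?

12.6666666667

filter rows where ship_days <= 9:
    ship_days  item  rating
1           8   fan       4
2           7  desk       5
3           1   pen       1
5           9   mug       5
6           2   pen       2
7           3   pen       1
9           3  desk       2
10          2   fan       4
add column rating_plus_10 = t['rating'] + 10:
    ship_days  item  rating  rating_plus_10
1           8   fan       4              14
2           7  desk       5              15
3           1   pen       1              11
5           9   mug       5              15
6           2   pen       2              12
7           3   pen       1              11
9           3  desk       2              12
10          2   fan       4              14
group by item: mean(rating_plus_10), max(rating):
      rating_plus_10  rating
item                        
desk       13.500000       5
fan        14.000000       4
mug        15.000000       5
pen        11.333333       2
take 2 rows with smallest rating:
      rating_plus_10  rating
item                        
pen        11.333333       2
fan        14.000000       4
Hence 12.6666666667.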